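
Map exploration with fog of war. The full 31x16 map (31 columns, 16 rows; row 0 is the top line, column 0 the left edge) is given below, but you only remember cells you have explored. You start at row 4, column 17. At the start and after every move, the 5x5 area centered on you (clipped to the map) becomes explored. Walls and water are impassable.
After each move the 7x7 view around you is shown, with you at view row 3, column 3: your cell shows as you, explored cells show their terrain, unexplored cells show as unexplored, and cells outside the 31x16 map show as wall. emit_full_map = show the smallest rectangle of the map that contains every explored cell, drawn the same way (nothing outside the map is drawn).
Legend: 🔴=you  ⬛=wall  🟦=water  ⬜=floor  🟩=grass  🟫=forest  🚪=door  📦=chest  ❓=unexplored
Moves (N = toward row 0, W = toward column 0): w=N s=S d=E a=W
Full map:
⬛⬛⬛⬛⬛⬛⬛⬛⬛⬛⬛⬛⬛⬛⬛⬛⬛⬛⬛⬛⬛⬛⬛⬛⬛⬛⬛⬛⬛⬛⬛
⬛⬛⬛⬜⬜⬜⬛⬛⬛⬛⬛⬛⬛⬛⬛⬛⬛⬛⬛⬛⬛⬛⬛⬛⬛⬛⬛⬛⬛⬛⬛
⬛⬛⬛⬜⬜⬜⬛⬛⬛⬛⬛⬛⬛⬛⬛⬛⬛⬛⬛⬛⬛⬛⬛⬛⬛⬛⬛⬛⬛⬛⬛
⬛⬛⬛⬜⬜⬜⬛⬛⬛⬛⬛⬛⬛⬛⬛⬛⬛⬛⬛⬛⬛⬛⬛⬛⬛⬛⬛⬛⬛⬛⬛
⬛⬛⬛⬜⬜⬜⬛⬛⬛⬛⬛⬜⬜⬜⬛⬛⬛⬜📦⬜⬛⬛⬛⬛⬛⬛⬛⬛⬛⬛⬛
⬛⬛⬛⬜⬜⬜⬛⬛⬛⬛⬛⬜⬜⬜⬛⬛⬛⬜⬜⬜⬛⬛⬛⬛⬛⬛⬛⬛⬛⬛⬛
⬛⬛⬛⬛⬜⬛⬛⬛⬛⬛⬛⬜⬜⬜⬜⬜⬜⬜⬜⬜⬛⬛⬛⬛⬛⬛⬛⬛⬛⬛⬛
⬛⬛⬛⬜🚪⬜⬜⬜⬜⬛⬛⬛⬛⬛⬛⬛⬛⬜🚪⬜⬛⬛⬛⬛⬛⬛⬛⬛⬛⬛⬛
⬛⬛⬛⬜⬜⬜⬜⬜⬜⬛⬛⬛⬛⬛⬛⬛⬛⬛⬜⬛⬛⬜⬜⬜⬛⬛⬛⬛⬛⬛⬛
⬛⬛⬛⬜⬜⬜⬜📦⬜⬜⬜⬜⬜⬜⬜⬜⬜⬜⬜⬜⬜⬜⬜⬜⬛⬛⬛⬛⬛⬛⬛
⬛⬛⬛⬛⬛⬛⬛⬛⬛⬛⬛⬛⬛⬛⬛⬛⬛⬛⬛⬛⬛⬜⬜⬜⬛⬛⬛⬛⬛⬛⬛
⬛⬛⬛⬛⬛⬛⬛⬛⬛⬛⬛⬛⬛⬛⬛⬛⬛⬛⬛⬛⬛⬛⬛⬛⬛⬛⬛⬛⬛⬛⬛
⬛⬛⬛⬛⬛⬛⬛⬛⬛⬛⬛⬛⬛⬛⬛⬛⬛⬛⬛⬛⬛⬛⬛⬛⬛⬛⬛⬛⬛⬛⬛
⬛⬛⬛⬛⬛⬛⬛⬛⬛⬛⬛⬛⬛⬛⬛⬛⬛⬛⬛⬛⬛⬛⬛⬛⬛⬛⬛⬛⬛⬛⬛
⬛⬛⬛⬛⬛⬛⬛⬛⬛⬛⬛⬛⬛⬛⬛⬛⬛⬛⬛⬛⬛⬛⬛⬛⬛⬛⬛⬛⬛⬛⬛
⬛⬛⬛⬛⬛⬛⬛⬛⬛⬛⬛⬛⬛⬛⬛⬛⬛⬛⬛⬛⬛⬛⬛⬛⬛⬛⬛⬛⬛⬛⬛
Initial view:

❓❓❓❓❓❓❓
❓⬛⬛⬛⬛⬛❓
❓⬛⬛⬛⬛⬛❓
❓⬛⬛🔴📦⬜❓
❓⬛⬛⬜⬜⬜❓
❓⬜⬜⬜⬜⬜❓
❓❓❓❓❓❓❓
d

❓❓❓❓❓❓❓
⬛⬛⬛⬛⬛⬛❓
⬛⬛⬛⬛⬛⬛❓
⬛⬛⬜🔴⬜⬛❓
⬛⬛⬜⬜⬜⬛❓
⬜⬜⬜⬜⬜⬛❓
❓❓❓❓❓❓❓

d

❓❓❓❓❓❓❓
⬛⬛⬛⬛⬛⬛❓
⬛⬛⬛⬛⬛⬛❓
⬛⬜📦🔴⬛⬛❓
⬛⬜⬜⬜⬛⬛❓
⬜⬜⬜⬜⬛⬛❓
❓❓❓❓❓❓❓

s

⬛⬛⬛⬛⬛⬛❓
⬛⬛⬛⬛⬛⬛❓
⬛⬜📦⬜⬛⬛❓
⬛⬜⬜🔴⬛⬛❓
⬜⬜⬜⬜⬛⬛❓
❓⬜🚪⬜⬛⬛❓
❓❓❓❓❓❓❓

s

⬛⬛⬛⬛⬛⬛❓
⬛⬜📦⬜⬛⬛❓
⬛⬜⬜⬜⬛⬛❓
⬜⬜⬜🔴⬛⬛❓
❓⬜🚪⬜⬛⬛❓
❓⬛⬜⬛⬛⬜❓
❓❓❓❓❓❓❓

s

⬛⬜📦⬜⬛⬛❓
⬛⬜⬜⬜⬛⬛❓
⬜⬜⬜⬜⬛⬛❓
❓⬜🚪🔴⬛⬛❓
❓⬛⬜⬛⬛⬜❓
❓⬜⬜⬜⬜⬜❓
❓❓❓❓❓❓❓

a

⬛⬛⬜📦⬜⬛⬛
⬛⬛⬜⬜⬜⬛⬛
⬜⬜⬜⬜⬜⬛⬛
❓⬛⬜🔴⬜⬛⬛
❓⬛⬛⬜⬛⬛⬜
❓⬜⬜⬜⬜⬜⬜
❓❓❓❓❓❓❓

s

⬛⬛⬜⬜⬜⬛⬛
⬜⬜⬜⬜⬜⬛⬛
❓⬛⬜🚪⬜⬛⬛
❓⬛⬛🔴⬛⬛⬜
❓⬜⬜⬜⬜⬜⬜
❓⬛⬛⬛⬛⬛❓
❓❓❓❓❓❓❓

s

⬜⬜⬜⬜⬜⬛⬛
❓⬛⬜🚪⬜⬛⬛
❓⬛⬛⬜⬛⬛⬜
❓⬜⬜🔴⬜⬜⬜
❓⬛⬛⬛⬛⬛❓
❓⬛⬛⬛⬛⬛❓
❓❓❓❓❓❓❓

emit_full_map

⬛⬛⬛⬛⬛⬛⬛
⬛⬛⬛⬛⬛⬛⬛
⬛⬛⬜📦⬜⬛⬛
⬛⬛⬜⬜⬜⬛⬛
⬜⬜⬜⬜⬜⬛⬛
❓⬛⬜🚪⬜⬛⬛
❓⬛⬛⬜⬛⬛⬜
❓⬜⬜🔴⬜⬜⬜
❓⬛⬛⬛⬛⬛❓
❓⬛⬛⬛⬛⬛❓

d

⬜⬜⬜⬜⬛⬛❓
⬛⬜🚪⬜⬛⬛❓
⬛⬛⬜⬛⬛⬜❓
⬜⬜⬜🔴⬜⬜❓
⬛⬛⬛⬛⬛⬜❓
⬛⬛⬛⬛⬛⬛❓
❓❓❓❓❓❓❓

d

⬜⬜⬜⬛⬛❓❓
⬜🚪⬜⬛⬛⬛❓
⬛⬜⬛⬛⬜⬜❓
⬜⬜⬜🔴⬜⬜❓
⬛⬛⬛⬛⬜⬜❓
⬛⬛⬛⬛⬛⬛❓
❓❓❓❓❓❓❓

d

⬜⬜⬛⬛❓❓❓
🚪⬜⬛⬛⬛⬛❓
⬜⬛⬛⬜⬜⬜❓
⬜⬜⬜🔴⬜⬜❓
⬛⬛⬛⬜⬜⬜❓
⬛⬛⬛⬛⬛⬛❓
❓❓❓❓❓❓❓

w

⬜⬜⬛⬛❓❓❓
⬜⬜⬛⬛⬛⬛❓
🚪⬜⬛⬛⬛⬛❓
⬜⬛⬛🔴⬜⬜❓
⬜⬜⬜⬜⬜⬜❓
⬛⬛⬛⬜⬜⬜❓
⬛⬛⬛⬛⬛⬛❓

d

⬜⬛⬛❓❓❓❓
⬜⬛⬛⬛⬛⬛❓
⬜⬛⬛⬛⬛⬛❓
⬛⬛⬜🔴⬜⬛❓
⬜⬜⬜⬜⬜⬛❓
⬛⬛⬜⬜⬜⬛❓
⬛⬛⬛⬛⬛❓❓

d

⬛⬛❓❓❓❓❓
⬛⬛⬛⬛⬛⬛❓
⬛⬛⬛⬛⬛⬛❓
⬛⬜⬜🔴⬛⬛❓
⬜⬜⬜⬜⬛⬛❓
⬛⬜⬜⬜⬛⬛❓
⬛⬛⬛⬛❓❓❓

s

⬛⬛⬛⬛⬛⬛❓
⬛⬛⬛⬛⬛⬛❓
⬛⬜⬜⬜⬛⬛❓
⬜⬜⬜🔴⬛⬛❓
⬛⬜⬜⬜⬛⬛❓
⬛⬛⬛⬛⬛⬛❓
❓❓❓❓❓❓❓

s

⬛⬛⬛⬛⬛⬛❓
⬛⬜⬜⬜⬛⬛❓
⬜⬜⬜⬜⬛⬛❓
⬛⬜⬜🔴⬛⬛❓
⬛⬛⬛⬛⬛⬛❓
❓⬛⬛⬛⬛⬛❓
❓❓❓❓❓❓❓

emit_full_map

⬛⬛⬛⬛⬛⬛⬛❓❓❓❓
⬛⬛⬛⬛⬛⬛⬛❓❓❓❓
⬛⬛⬜📦⬜⬛⬛❓❓❓❓
⬛⬛⬜⬜⬜⬛⬛❓❓❓❓
⬜⬜⬜⬜⬜⬛⬛⬛⬛⬛⬛
❓⬛⬜🚪⬜⬛⬛⬛⬛⬛⬛
❓⬛⬛⬜⬛⬛⬜⬜⬜⬛⬛
❓⬜⬜⬜⬜⬜⬜⬜⬜⬛⬛
❓⬛⬛⬛⬛⬛⬜⬜🔴⬛⬛
❓⬛⬛⬛⬛⬛⬛⬛⬛⬛⬛
❓❓❓❓❓❓⬛⬛⬛⬛⬛

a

⬜⬛⬛⬛⬛⬛⬛
⬛⬛⬜⬜⬜⬛⬛
⬜⬜⬜⬜⬜⬛⬛
⬛⬛⬜🔴⬜⬛⬛
⬛⬛⬛⬛⬛⬛⬛
❓⬛⬛⬛⬛⬛⬛
❓❓❓❓❓❓❓

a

🚪⬜⬛⬛⬛⬛⬛
⬜⬛⬛⬜⬜⬜⬛
⬜⬜⬜⬜⬜⬜⬛
⬛⬛⬛🔴⬜⬜⬛
⬛⬛⬛⬛⬛⬛⬛
❓⬛⬛⬛⬛⬛⬛
❓❓❓❓❓❓❓

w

⬜⬜⬛⬛⬛⬛⬛
🚪⬜⬛⬛⬛⬛⬛
⬜⬛⬛⬜⬜⬜⬛
⬜⬜⬜🔴⬜⬜⬛
⬛⬛⬛⬜⬜⬜⬛
⬛⬛⬛⬛⬛⬛⬛
❓⬛⬛⬛⬛⬛⬛

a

⬜⬜⬜⬛⬛⬛⬛
⬜🚪⬜⬛⬛⬛⬛
⬛⬜⬛⬛⬜⬜⬜
⬜⬜⬜🔴⬜⬜⬜
⬛⬛⬛⬛⬜⬜⬜
⬛⬛⬛⬛⬛⬛⬛
❓❓⬛⬛⬛⬛⬛

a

⬜⬜⬜⬜⬛⬛⬛
⬛⬜🚪⬜⬛⬛⬛
⬛⬛⬜⬛⬛⬜⬜
⬜⬜⬜🔴⬜⬜⬜
⬛⬛⬛⬛⬛⬜⬜
⬛⬛⬛⬛⬛⬛⬛
❓❓❓⬛⬛⬛⬛

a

⬜⬜⬜⬜⬜⬛⬛
❓⬛⬜🚪⬜⬛⬛
❓⬛⬛⬜⬛⬛⬜
❓⬜⬜🔴⬜⬜⬜
❓⬛⬛⬛⬛⬛⬜
❓⬛⬛⬛⬛⬛⬛
❓❓❓❓⬛⬛⬛

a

❓⬜⬜⬜⬜⬜⬛
❓⬛⬛⬜🚪⬜⬛
❓⬛⬛⬛⬜⬛⬛
❓⬜⬜🔴⬜⬜⬜
❓⬛⬛⬛⬛⬛⬛
❓⬛⬛⬛⬛⬛⬛
❓❓❓❓❓⬛⬛

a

❓❓⬜⬜⬜⬜⬜
❓⬛⬛⬛⬜🚪⬜
❓⬛⬛⬛⬛⬜⬛
❓⬜⬜🔴⬜⬜⬜
❓⬛⬛⬛⬛⬛⬛
❓⬛⬛⬛⬛⬛⬛
❓❓❓❓❓❓⬛

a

❓❓❓⬜⬜⬜⬜
❓⬛⬛⬛⬛⬜🚪
❓⬛⬛⬛⬛⬛⬜
❓⬜⬜🔴⬜⬜⬜
❓⬛⬛⬛⬛⬛⬛
❓⬛⬛⬛⬛⬛⬛
❓❓❓❓❓❓❓

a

❓❓❓❓⬜⬜⬜
❓⬛⬛⬛⬛⬛⬜
❓⬛⬛⬛⬛⬛⬛
❓⬜⬜🔴⬜⬜⬜
❓⬛⬛⬛⬛⬛⬛
❓⬛⬛⬛⬛⬛⬛
❓❓❓❓❓❓❓

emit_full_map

❓❓❓⬛⬛⬛⬛⬛⬛⬛❓❓❓❓
❓❓❓⬛⬛⬛⬛⬛⬛⬛❓❓❓❓
❓❓❓⬛⬛⬜📦⬜⬛⬛❓❓❓❓
❓❓❓⬛⬛⬜⬜⬜⬛⬛❓❓❓❓
❓❓❓⬜⬜⬜⬜⬜⬛⬛⬛⬛⬛⬛
⬛⬛⬛⬛⬛⬜🚪⬜⬛⬛⬛⬛⬛⬛
⬛⬛⬛⬛⬛⬛⬜⬛⬛⬜⬜⬜⬛⬛
⬜⬜🔴⬜⬜⬜⬜⬜⬜⬜⬜⬜⬛⬛
⬛⬛⬛⬛⬛⬛⬛⬛⬛⬜⬜⬜⬛⬛
⬛⬛⬛⬛⬛⬛⬛⬛⬛⬛⬛⬛⬛⬛
❓❓❓❓❓❓❓⬛⬛⬛⬛⬛⬛⬛

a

❓❓❓❓❓⬜⬜
❓⬛⬛⬛⬛⬛⬛
❓⬛⬛⬛⬛⬛⬛
❓⬜⬜🔴⬜⬜⬜
❓⬛⬛⬛⬛⬛⬛
❓⬛⬛⬛⬛⬛⬛
❓❓❓❓❓❓❓

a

❓❓❓❓❓❓⬜
❓⬛⬛⬛⬛⬛⬛
❓⬛⬛⬛⬛⬛⬛
❓⬜⬜🔴⬜⬜⬜
❓⬛⬛⬛⬛⬛⬛
❓⬛⬛⬛⬛⬛⬛
❓❓❓❓❓❓❓

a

❓❓❓❓❓❓❓
❓⬛⬛⬛⬛⬛⬛
❓⬛⬛⬛⬛⬛⬛
❓⬜⬜🔴⬜⬜⬜
❓⬛⬛⬛⬛⬛⬛
❓⬛⬛⬛⬛⬛⬛
❓❓❓❓❓❓❓

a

❓❓❓❓❓❓❓
❓⬜⬛⬛⬛⬛⬛
❓⬜⬛⬛⬛⬛⬛
❓⬜⬜🔴⬜⬜⬜
❓⬛⬛⬛⬛⬛⬛
❓⬛⬛⬛⬛⬛⬛
❓❓❓❓❓❓❓

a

❓❓❓❓❓❓❓
❓⬜⬜⬛⬛⬛⬛
❓⬜⬜⬛⬛⬛⬛
❓📦⬜🔴⬜⬜⬜
❓⬛⬛⬛⬛⬛⬛
❓⬛⬛⬛⬛⬛⬛
❓❓❓❓❓❓❓

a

❓❓❓❓❓❓❓
❓⬜⬜⬜⬛⬛⬛
❓⬜⬜⬜⬛⬛⬛
❓⬜📦🔴⬜⬜⬜
❓⬛⬛⬛⬛⬛⬛
❓⬛⬛⬛⬛⬛⬛
❓❓❓❓❓❓❓

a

❓❓❓❓❓❓❓
❓⬜⬜⬜⬜⬛⬛
❓⬜⬜⬜⬜⬛⬛
❓⬜⬜🔴⬜⬜⬜
❓⬛⬛⬛⬛⬛⬛
❓⬛⬛⬛⬛⬛⬛
❓❓❓❓❓❓❓

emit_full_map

❓❓❓❓❓❓❓❓❓❓⬛⬛⬛⬛⬛⬛⬛❓❓❓❓
❓❓❓❓❓❓❓❓❓❓⬛⬛⬛⬛⬛⬛⬛❓❓❓❓
❓❓❓❓❓❓❓❓❓❓⬛⬛⬜📦⬜⬛⬛❓❓❓❓
❓❓❓❓❓❓❓❓❓❓⬛⬛⬜⬜⬜⬛⬛❓❓❓❓
❓❓❓❓❓❓❓❓❓❓⬜⬜⬜⬜⬜⬛⬛⬛⬛⬛⬛
⬜⬜⬜⬜⬛⬛⬛⬛⬛⬛⬛⬛⬜🚪⬜⬛⬛⬛⬛⬛⬛
⬜⬜⬜⬜⬛⬛⬛⬛⬛⬛⬛⬛⬛⬜⬛⬛⬜⬜⬜⬛⬛
⬜⬜🔴⬜⬜⬜⬜⬜⬜⬜⬜⬜⬜⬜⬜⬜⬜⬜⬜⬛⬛
⬛⬛⬛⬛⬛⬛⬛⬛⬛⬛⬛⬛⬛⬛⬛⬛⬜⬜⬜⬛⬛
⬛⬛⬛⬛⬛⬛⬛⬛⬛⬛⬛⬛⬛⬛⬛⬛⬛⬛⬛⬛⬛
❓❓❓❓❓❓❓❓❓❓❓❓❓❓⬛⬛⬛⬛⬛⬛⬛


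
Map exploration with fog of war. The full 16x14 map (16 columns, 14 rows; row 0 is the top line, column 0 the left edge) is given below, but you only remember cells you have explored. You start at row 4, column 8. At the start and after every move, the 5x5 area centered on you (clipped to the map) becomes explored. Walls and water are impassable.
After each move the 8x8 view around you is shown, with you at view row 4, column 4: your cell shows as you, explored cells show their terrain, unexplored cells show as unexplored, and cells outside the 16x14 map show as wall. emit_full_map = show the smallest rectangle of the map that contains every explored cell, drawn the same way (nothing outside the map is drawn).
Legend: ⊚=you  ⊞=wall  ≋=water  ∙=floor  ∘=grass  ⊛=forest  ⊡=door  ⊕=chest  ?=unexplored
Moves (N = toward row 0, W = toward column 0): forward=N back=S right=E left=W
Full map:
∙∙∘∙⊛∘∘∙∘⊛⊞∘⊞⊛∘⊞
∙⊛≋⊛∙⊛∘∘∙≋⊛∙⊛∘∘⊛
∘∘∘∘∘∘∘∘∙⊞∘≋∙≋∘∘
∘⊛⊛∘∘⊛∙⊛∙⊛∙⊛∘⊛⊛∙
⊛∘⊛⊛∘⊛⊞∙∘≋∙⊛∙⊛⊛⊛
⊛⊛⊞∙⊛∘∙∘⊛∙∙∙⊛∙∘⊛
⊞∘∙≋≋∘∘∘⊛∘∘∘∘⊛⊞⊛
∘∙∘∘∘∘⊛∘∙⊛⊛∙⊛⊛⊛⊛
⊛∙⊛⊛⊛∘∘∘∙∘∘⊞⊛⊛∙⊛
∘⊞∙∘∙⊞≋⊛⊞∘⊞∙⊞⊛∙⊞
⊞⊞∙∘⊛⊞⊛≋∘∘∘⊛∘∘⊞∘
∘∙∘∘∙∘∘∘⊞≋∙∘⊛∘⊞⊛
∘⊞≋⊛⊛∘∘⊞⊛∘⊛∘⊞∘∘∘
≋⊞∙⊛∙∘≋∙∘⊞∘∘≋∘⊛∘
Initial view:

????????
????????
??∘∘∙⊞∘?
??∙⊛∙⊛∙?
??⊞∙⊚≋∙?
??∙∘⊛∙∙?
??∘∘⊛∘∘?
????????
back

????????
??∘∘∙⊞∘?
??∙⊛∙⊛∙?
??⊞∙∘≋∙?
??∙∘⊚∙∙?
??∘∘⊛∘∘?
??⊛∘∙⊛⊛?
????????

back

??∘∘∙⊞∘?
??∙⊛∙⊛∙?
??⊞∙∘≋∙?
??∙∘⊛∙∙?
??∘∘⊚∘∘?
??⊛∘∙⊛⊛?
??∘∘∙∘∘?
????????

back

??∙⊛∙⊛∙?
??⊞∙∘≋∙?
??∙∘⊛∙∙?
??∘∘⊛∘∘?
??⊛∘⊚⊛⊛?
??∘∘∙∘∘?
??≋⊛⊞∘⊞?
????????

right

?∙⊛∙⊛∙??
?⊞∙∘≋∙??
?∙∘⊛∙∙∙?
?∘∘⊛∘∘∘?
?⊛∘∙⊚⊛∙?
?∘∘∙∘∘⊞?
?≋⊛⊞∘⊞∙?
????????

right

∙⊛∙⊛∙???
⊞∙∘≋∙???
∙∘⊛∙∙∙⊛?
∘∘⊛∘∘∘∘?
⊛∘∙⊛⊚∙⊛?
∘∘∙∘∘⊞⊛?
≋⊛⊞∘⊞∙⊞?
????????

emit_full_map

∘∘∙⊞∘??
∙⊛∙⊛∙??
⊞∙∘≋∙??
∙∘⊛∙∙∙⊛
∘∘⊛∘∘∘∘
⊛∘∙⊛⊚∙⊛
∘∘∙∘∘⊞⊛
≋⊛⊞∘⊞∙⊞

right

⊛∙⊛∙????
∙∘≋∙????
∘⊛∙∙∙⊛∙?
∘⊛∘∘∘∘⊛?
∘∙⊛⊛⊚⊛⊛?
∘∙∘∘⊞⊛⊛?
⊛⊞∘⊞∙⊞⊛?
????????

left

∙⊛∙⊛∙???
⊞∙∘≋∙???
∙∘⊛∙∙∙⊛∙
∘∘⊛∘∘∘∘⊛
⊛∘∙⊛⊚∙⊛⊛
∘∘∙∘∘⊞⊛⊛
≋⊛⊞∘⊞∙⊞⊛
????????

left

?∙⊛∙⊛∙??
?⊞∙∘≋∙??
?∙∘⊛∙∙∙⊛
?∘∘⊛∘∘∘∘
?⊛∘∙⊚⊛∙⊛
?∘∘∙∘∘⊞⊛
?≋⊛⊞∘⊞∙⊞
????????

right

∙⊛∙⊛∙???
⊞∙∘≋∙???
∙∘⊛∙∙∙⊛∙
∘∘⊛∘∘∘∘⊛
⊛∘∙⊛⊚∙⊛⊛
∘∘∙∘∘⊞⊛⊛
≋⊛⊞∘⊞∙⊞⊛
????????

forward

∘∘∙⊞∘???
∙⊛∙⊛∙???
⊞∙∘≋∙⊛∙?
∙∘⊛∙∙∙⊛∙
∘∘⊛∘⊚∘∘⊛
⊛∘∙⊛⊛∙⊛⊛
∘∘∙∘∘⊞⊛⊛
≋⊛⊞∘⊞∙⊞⊛

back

∙⊛∙⊛∙???
⊞∙∘≋∙⊛∙?
∙∘⊛∙∙∙⊛∙
∘∘⊛∘∘∘∘⊛
⊛∘∙⊛⊚∙⊛⊛
∘∘∙∘∘⊞⊛⊛
≋⊛⊞∘⊞∙⊞⊛
????????

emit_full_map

∘∘∙⊞∘???
∙⊛∙⊛∙???
⊞∙∘≋∙⊛∙?
∙∘⊛∙∙∙⊛∙
∘∘⊛∘∘∘∘⊛
⊛∘∙⊛⊚∙⊛⊛
∘∘∙∘∘⊞⊛⊛
≋⊛⊞∘⊞∙⊞⊛

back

⊞∙∘≋∙⊛∙?
∙∘⊛∙∙∙⊛∙
∘∘⊛∘∘∘∘⊛
⊛∘∙⊛⊛∙⊛⊛
∘∘∙∘⊚⊞⊛⊛
≋⊛⊞∘⊞∙⊞⊛
??∘∘∘⊛∘?
????????

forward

∙⊛∙⊛∙???
⊞∙∘≋∙⊛∙?
∙∘⊛∙∙∙⊛∙
∘∘⊛∘∘∘∘⊛
⊛∘∙⊛⊚∙⊛⊛
∘∘∙∘∘⊞⊛⊛
≋⊛⊞∘⊞∙⊞⊛
??∘∘∘⊛∘?

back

⊞∙∘≋∙⊛∙?
∙∘⊛∙∙∙⊛∙
∘∘⊛∘∘∘∘⊛
⊛∘∙⊛⊛∙⊛⊛
∘∘∙∘⊚⊞⊛⊛
≋⊛⊞∘⊞∙⊞⊛
??∘∘∘⊛∘?
????????

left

?⊞∙∘≋∙⊛∙
?∙∘⊛∙∙∙⊛
?∘∘⊛∘∘∘∘
?⊛∘∙⊛⊛∙⊛
?∘∘∙⊚∘⊞⊛
?≋⊛⊞∘⊞∙⊞
??≋∘∘∘⊛∘
????????

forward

?∙⊛∙⊛∙??
?⊞∙∘≋∙⊛∙
?∙∘⊛∙∙∙⊛
?∘∘⊛∘∘∘∘
?⊛∘∙⊚⊛∙⊛
?∘∘∙∘∘⊞⊛
?≋⊛⊞∘⊞∙⊞
??≋∘∘∘⊛∘

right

∙⊛∙⊛∙???
⊞∙∘≋∙⊛∙?
∙∘⊛∙∙∙⊛∙
∘∘⊛∘∘∘∘⊛
⊛∘∙⊛⊚∙⊛⊛
∘∘∙∘∘⊞⊛⊛
≋⊛⊞∘⊞∙⊞⊛
?≋∘∘∘⊛∘?

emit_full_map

∘∘∙⊞∘???
∙⊛∙⊛∙???
⊞∙∘≋∙⊛∙?
∙∘⊛∙∙∙⊛∙
∘∘⊛∘∘∘∘⊛
⊛∘∙⊛⊚∙⊛⊛
∘∘∙∘∘⊞⊛⊛
≋⊛⊞∘⊞∙⊞⊛
?≋∘∘∘⊛∘?


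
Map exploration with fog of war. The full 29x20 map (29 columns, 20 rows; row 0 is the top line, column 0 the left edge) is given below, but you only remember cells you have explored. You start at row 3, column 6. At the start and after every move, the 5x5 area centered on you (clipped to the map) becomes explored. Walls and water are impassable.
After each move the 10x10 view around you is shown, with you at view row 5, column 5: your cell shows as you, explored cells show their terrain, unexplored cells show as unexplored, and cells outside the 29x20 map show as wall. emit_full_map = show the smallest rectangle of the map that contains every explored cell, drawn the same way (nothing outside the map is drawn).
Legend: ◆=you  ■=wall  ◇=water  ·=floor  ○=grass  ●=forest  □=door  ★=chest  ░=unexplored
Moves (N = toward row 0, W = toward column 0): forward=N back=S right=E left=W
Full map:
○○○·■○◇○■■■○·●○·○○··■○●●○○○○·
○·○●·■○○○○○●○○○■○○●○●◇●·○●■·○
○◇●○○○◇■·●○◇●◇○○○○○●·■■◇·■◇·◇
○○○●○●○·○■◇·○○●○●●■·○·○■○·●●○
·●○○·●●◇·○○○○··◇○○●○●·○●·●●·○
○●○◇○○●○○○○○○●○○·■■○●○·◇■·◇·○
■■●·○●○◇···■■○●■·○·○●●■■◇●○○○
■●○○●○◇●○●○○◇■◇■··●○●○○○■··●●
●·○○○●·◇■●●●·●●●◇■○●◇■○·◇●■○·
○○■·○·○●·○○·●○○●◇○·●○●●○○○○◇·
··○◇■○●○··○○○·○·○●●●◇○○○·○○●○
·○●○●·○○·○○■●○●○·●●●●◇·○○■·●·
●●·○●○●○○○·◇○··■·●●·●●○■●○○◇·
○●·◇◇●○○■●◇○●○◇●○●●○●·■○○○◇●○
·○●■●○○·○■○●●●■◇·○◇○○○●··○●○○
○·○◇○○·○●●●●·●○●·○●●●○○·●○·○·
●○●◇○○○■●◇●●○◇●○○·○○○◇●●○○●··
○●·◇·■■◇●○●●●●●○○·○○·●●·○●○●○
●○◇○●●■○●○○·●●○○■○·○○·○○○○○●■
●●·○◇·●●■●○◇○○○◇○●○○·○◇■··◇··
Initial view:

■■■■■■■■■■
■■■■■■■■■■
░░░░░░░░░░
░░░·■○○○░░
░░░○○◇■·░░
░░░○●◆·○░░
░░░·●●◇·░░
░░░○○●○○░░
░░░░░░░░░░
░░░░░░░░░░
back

■■■■■■■■■■
░░░░░░░░░░
░░░·■○○○░░
░░░○○◇■·░░
░░░○●○·○░░
░░░·●◆◇·░░
░░░○○●○○░░
░░░○●○◇·░░
░░░░░░░░░░
░░░░░░░░░░

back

░░░░░░░░░░
░░░·■○○○░░
░░░○○◇■·░░
░░░○●○·○░░
░░░·●●◇·░░
░░░○○◆○○░░
░░░○●○◇·░░
░░░●○◇●○░░
░░░░░░░░░░
░░░░░░░░░░

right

░░░░░░░░░░
░░·■○○○░░░
░░○○◇■·░░░
░░○●○·○■░░
░░·●●◇·○░░
░░○○●◆○○░░
░░○●○◇··░░
░░●○◇●○●░░
░░░░░░░░░░
░░░░░░░░░░

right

░░░░░░░░░░
░·■○○○░░░░
░○○◇■·░░░░
░○●○·○■◇░░
░·●●◇·○○░░
░○○●○◆○○░░
░○●○◇···░░
░●○◇●○●○░░
░░░░░░░░░░
░░░░░░░░░░

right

░░░░░░░░░░
·■○○○░░░░░
○○◇■·░░░░░
○●○·○■◇·░░
·●●◇·○○○░░
○○●○○◆○○░░
○●○◇···■░░
●○◇●○●○○░░
░░░░░░░░░░
░░░░░░░░░░

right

░░░░░░░░░░
■○○○░░░░░░
○◇■·░░░░░░
●○·○■◇·○░░
●●◇·○○○○░░
○●○○○◆○○░░
●○◇···■■░░
○◇●○●○○◇░░
░░░░░░░░░░
░░░░░░░░░░

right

░░░░░░░░░░
○○○░░░░░░░
◇■·░░░░░░░
○·○■◇·○○░░
●◇·○○○○·░░
●○○○○◆○●░░
○◇···■■○░░
◇●○●○○◇■░░
░░░░░░░░░░
░░░░░░░░░░

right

░░░░░░░░░░
○○░░░░░░░░
■·░░░░░░░░
·○■◇·○○●░░
◇·○○○○··░░
○○○○○◆●○░░
◇···■■○●░░
●○●○○◇■◇░░
░░░░░░░░░░
░░░░░░░░░░

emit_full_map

·■○○○░░░░░░
○○◇■·░░░░░░
○●○·○■◇·○○●
·●●◇·○○○○··
○○●○○○○○◆●○
○●○◇···■■○●
●○◇●○●○○◇■◇

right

░░░░░░░░░░
○░░░░░░░░░
·░░░░░░░░░
○■◇·○○●○░░
·○○○○··◇░░
○○○○○◆○○░░
···■■○●■░░
○●○○◇■◇■░░
░░░░░░░░░░
░░░░░░░░░░

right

░░░░░░░░░░
░░░░░░░░░░
░░░░░░░░░░
■◇·○○●○●░░
○○○○··◇○░░
○○○○●◆○·░░
··■■○●■·░░
●○○◇■◇■·░░
░░░░░░░░░░
░░░░░░░░░░

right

░░░░░░░░░░
░░░░░░░░░░
░░░░░░░░░░
◇·○○●○●●░░
○○○··◇○○░░
○○○●○◆·■░░
·■■○●■·○░░
○○◇■◇■··░░
░░░░░░░░░░
░░░░░░░░░░

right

░░░░░░░░░░
░░░░░░░░░░
░░░░░░░░░░
·○○●○●●■░░
○○··◇○○●░░
○○●○○◆■■░░
■■○●■·○·░░
○◇■◇■··●░░
░░░░░░░░░░
░░░░░░░░░░

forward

■■■■■■■■■■
░░░░░░░░░░
░░░░░░░░░░
░░░○○○○○░░
·○○●○●●■░░
○○··◇◆○●░░
○○●○○·■■░░
■■○●■·○·░░
○◇■◇■··●░░
░░░░░░░░░░

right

■■■■■■■■■■
░░░░░░░░░░
░░░░░░░░░░
░░○○○○○●░░
○○●○●●■·░░
○··◇○◆●○░░
○●○○·■■○░░
■○●■·○·○░░
◇■◇■··●░░░
░░░░░░░░░░

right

■■■■■■■■■■
░░░░░░░░░░
░░░░░░░░░░
░○○○○○●·░░
○●○●●■·○░░
··◇○○◆○●░░
●○○·■■○●░░
○●■·○·○●░░
■◇■··●░░░░
░░░░░░░░░░

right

■■■■■■■■■■
░░░░░░░░░░
░░░░░░░░░░
○○○○○●·■░░
●○●●■·○·░░
·◇○○●◆●·░░
○○·■■○●○░░
●■·○·○●●░░
◇■··●░░░░░
░░░░░░░░░░

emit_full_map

·■○○○░░░░░░░░░░░░░
○○◇■·░░░░░○○○○○●·■
○●○·○■◇·○○●○●●■·○·
·●●◇·○○○○··◇○○●◆●·
○○●○○○○○○●○○·■■○●○
○●○◇···■■○●■·○·○●●
●○◇●○●○○◇■◇■··●░░░

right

■■■■■■■■■■
░░░░░░░░░░
░░░░░░░░░░
○○○○●·■■░░
○●●■·○·○░░
◇○○●○◆·○░░
○·■■○●○·░░
■·○·○●●■░░
■··●░░░░░░
░░░░░░░░░░

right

■■■■■■■■■■
░░░░░░░░░░
░░░░░░░░░░
○○○●·■■◇░░
●●■·○·○■░░
○○●○●◆○●░░
·■■○●○·◇░░
·○·○●●■■░░
··●░░░░░░░
░░░░░░░░░░

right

■■■■■■■■■■
░░░░░░░░░░
░░░░░░░░░░
○○●·■■◇·░░
●■·○·○■○░░
○●○●·◆●·░░
■■○●○·◇■░░
○·○●●■■◇░░
·●░░░░░░░░
░░░░░░░░░░

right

■■■■■■■■■■
░░░░░░░░░░
░░░░░░░░░░
○●·■■◇·■░░
■·○·○■○·░░
●○●·○◆·●░░
■○●○·◇■·░░
·○●●■■◇●░░
●░░░░░░░░░
░░░░░░░░░░

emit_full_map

·■○○○░░░░░░░░░░░░░░░░░
○○◇■·░░░░░○○○○○●·■■◇·■
○●○·○■◇·○○●○●●■·○·○■○·
·●●◇·○○○○··◇○○●○●·○◆·●
○○●○○○○○○●○○·■■○●○·◇■·
○●○◇···■■○●■·○·○●●■■◇●
●○◇●○●○○◇■◇■··●░░░░░░░

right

■■■■■■■■■■
░░░░░░░░░░
░░░░░░░░░░
●·■■◇·■◇░░
·○·○■○·●░░
○●·○●◆●●░░
○●○·◇■·◇░░
○●●■■◇●○░░
░░░░░░░░░░
░░░░░░░░░░

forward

■■■■■■■■■■
■■■■■■■■■■
░░░░░░░░░░
░░░●·○●■░░
●·■■◇·■◇░░
·○·○■◆·●░░
○●·○●·●●░░
○●○·◇■·◇░░
○●●■■◇●○░░
░░░░░░░░░░

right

■■■■■■■■■■
■■■■■■■■■■
░░░░░░░░░■
░░●·○●■·░■
·■■◇·■◇·░■
○·○■○◆●●░■
●·○●·●●·░■
●○·◇■·◇·░■
●●■■◇●○░░■
░░░░░░░░░■

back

■■■■■■■■■■
░░░░░░░░░■
░░●·○●■·░■
·■■◇·■◇·░■
○·○■○·●●░■
●·○●·◆●·░■
●○·◇■·◇·░■
●●■■◇●○○░■
░░░░░░░░░■
░░░░░░░░░■

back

░░░░░░░░░■
░░●·○●■·░■
·■■◇·■◇·░■
○·○■○·●●░■
●·○●·●●·░■
●○·◇■◆◇·░■
●●■■◇●○○░■
░░░○■··●░■
░░░░░░░░░■
░░░░░░░░░■

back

░░●·○●■·░■
·■■◇·■◇·░■
○·○■○·●●░■
●·○●·●●·░■
●○·◇■·◇·░■
●●■■◇◆○○░■
░░░○■··●░■
░░░·◇●■○░■
░░░░░░░░░■
░░░░░░░░░■

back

·■■◇·■◇·░■
○·○■○·●●░■
●·○●·●●·░■
●○·◇■·◇·░■
●●■■◇●○○░■
░░░○■◆·●░■
░░░·◇●■○░■
░░░○○○○◇░■
░░░░░░░░░■
░░░░░░░░░■

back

○·○■○·●●░■
●·○●·●●·░■
●○·◇■·◇·░■
●●■■◇●○○░■
░░░○■··●░■
░░░·◇◆■○░■
░░░○○○○◇░■
░░░○·○○●░■
░░░░░░░░░■
░░░░░░░░░■

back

●·○●·●●·░■
●○·◇■·◇·░■
●●■■◇●○○░■
░░░○■··●░■
░░░·◇●■○░■
░░░○○◆○◇░■
░░░○·○○●░■
░░░○○■·●░■
░░░░░░░░░■
░░░░░░░░░■

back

●○·◇■·◇·░■
●●■■◇●○○░■
░░░○■··●░■
░░░·◇●■○░■
░░░○○○○◇░■
░░░○·◆○●░■
░░░○○■·●░■
░░░■●○○◇░■
░░░░░░░░░■
░░░░░░░░░■

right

○·◇■·◇·░■■
●■■◇●○○░■■
░░○■··●░■■
░░·◇●■○·■■
░░○○○○◇·■■
░░○·○◆●○■■
░░○○■·●·■■
░░■●○○◇·■■
░░░░░░░░■■
░░░░░░░░■■

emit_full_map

·■○○○░░░░░░░░░░░░░●·○●■·░
○○◇■·░░░░░○○○○○●·■■◇·■◇·░
○●○·○■◇·○○●○●●■·○·○■○·●●░
·●●◇·○○○○··◇○○●○●·○●·●●·░
○○●○○○○○○●○○·■■○●○·◇■·◇·░
○●○◇···■■○●■·○·○●●■■◇●○○░
●○◇●○●○○◇■◇■··●░░░░○■··●░
░░░░░░░░░░░░░░░░░░░·◇●■○·
░░░░░░░░░░░░░░░░░░░○○○○◇·
░░░░░░░░░░░░░░░░░░░○·○◆●○
░░░░░░░░░░░░░░░░░░░○○■·●·
░░░░░░░░░░░░░░░░░░░■●○○◇·

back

●■■◇●○○░■■
░░○■··●░■■
░░·◇●■○·■■
░░○○○○◇·■■
░░○·○○●○■■
░░○○■◆●·■■
░░■●○○◇·■■
░░░○○◇●○■■
░░░░░░░░■■
░░░░░░░░■■

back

░░○■··●░■■
░░·◇●■○·■■
░░○○○○◇·■■
░░○·○○●○■■
░░○○■·●·■■
░░■●○◆◇·■■
░░░○○◇●○■■
░░░·○●○○■■
░░░░░░░░■■
░░░░░░░░■■

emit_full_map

·■○○○░░░░░░░░░░░░░●·○●■·░
○○◇■·░░░░░○○○○○●·■■◇·■◇·░
○●○·○■◇·○○●○●●■·○·○■○·●●░
·●●◇·○○○○··◇○○●○●·○●·●●·░
○○●○○○○○○●○○·■■○●○·◇■·◇·░
○●○◇···■■○●■·○·○●●■■◇●○○░
●○◇●○●○○◇■◇■··●░░░░○■··●░
░░░░░░░░░░░░░░░░░░░·◇●■○·
░░░░░░░░░░░░░░░░░░░○○○○◇·
░░░░░░░░░░░░░░░░░░░○·○○●○
░░░░░░░░░░░░░░░░░░░○○■·●·
░░░░░░░░░░░░░░░░░░░■●○◆◇·
░░░░░░░░░░░░░░░░░░░░○○◇●○
░░░░░░░░░░░░░░░░░░░░·○●○○


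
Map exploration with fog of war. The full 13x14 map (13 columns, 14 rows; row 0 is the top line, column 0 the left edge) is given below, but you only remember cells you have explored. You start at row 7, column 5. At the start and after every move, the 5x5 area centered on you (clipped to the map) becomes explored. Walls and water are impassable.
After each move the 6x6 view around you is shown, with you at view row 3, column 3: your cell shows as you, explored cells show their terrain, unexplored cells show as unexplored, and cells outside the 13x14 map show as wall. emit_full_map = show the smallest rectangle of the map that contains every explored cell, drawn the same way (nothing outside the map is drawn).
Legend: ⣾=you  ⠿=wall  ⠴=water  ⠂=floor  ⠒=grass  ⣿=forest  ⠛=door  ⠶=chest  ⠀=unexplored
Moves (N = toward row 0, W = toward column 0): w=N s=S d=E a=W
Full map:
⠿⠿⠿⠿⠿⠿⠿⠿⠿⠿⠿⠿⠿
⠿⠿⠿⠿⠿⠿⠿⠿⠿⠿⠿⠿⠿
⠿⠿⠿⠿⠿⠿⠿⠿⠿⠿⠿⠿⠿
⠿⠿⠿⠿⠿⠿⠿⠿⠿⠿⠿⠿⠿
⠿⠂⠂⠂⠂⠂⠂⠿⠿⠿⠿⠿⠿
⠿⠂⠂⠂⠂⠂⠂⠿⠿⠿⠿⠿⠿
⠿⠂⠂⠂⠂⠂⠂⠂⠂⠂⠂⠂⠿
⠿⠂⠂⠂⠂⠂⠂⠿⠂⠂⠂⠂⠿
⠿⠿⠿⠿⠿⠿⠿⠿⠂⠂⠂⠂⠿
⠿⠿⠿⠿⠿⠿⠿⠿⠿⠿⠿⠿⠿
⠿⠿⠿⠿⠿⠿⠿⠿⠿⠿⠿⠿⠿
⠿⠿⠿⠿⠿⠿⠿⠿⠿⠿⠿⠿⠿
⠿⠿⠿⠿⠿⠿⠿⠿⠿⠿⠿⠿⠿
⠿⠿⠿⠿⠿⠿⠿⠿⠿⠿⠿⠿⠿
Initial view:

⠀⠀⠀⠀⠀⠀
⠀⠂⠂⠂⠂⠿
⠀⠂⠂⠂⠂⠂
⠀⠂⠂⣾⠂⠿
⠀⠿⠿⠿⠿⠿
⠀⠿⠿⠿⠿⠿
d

⠀⠀⠀⠀⠀⠀
⠂⠂⠂⠂⠿⠿
⠂⠂⠂⠂⠂⠂
⠂⠂⠂⣾⠿⠂
⠿⠿⠿⠿⠿⠂
⠿⠿⠿⠿⠿⠿

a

⠀⠀⠀⠀⠀⠀
⠀⠂⠂⠂⠂⠿
⠀⠂⠂⠂⠂⠂
⠀⠂⠂⣾⠂⠿
⠀⠿⠿⠿⠿⠿
⠀⠿⠿⠿⠿⠿

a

⠀⠀⠀⠀⠀⠀
⠀⠂⠂⠂⠂⠂
⠀⠂⠂⠂⠂⠂
⠀⠂⠂⣾⠂⠂
⠀⠿⠿⠿⠿⠿
⠀⠿⠿⠿⠿⠿

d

⠀⠀⠀⠀⠀⠀
⠂⠂⠂⠂⠂⠿
⠂⠂⠂⠂⠂⠂
⠂⠂⠂⣾⠂⠿
⠿⠿⠿⠿⠿⠿
⠿⠿⠿⠿⠿⠿

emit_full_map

⠂⠂⠂⠂⠂⠿⠿
⠂⠂⠂⠂⠂⠂⠂
⠂⠂⠂⣾⠂⠿⠂
⠿⠿⠿⠿⠿⠿⠂
⠿⠿⠿⠿⠿⠿⠿

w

⠀⠀⠀⠀⠀⠀
⠀⠂⠂⠂⠂⠿
⠂⠂⠂⠂⠂⠿
⠂⠂⠂⣾⠂⠂
⠂⠂⠂⠂⠂⠿
⠿⠿⠿⠿⠿⠿

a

⠀⠀⠀⠀⠀⠀
⠀⠂⠂⠂⠂⠂
⠀⠂⠂⠂⠂⠂
⠀⠂⠂⣾⠂⠂
⠀⠂⠂⠂⠂⠂
⠀⠿⠿⠿⠿⠿

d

⠀⠀⠀⠀⠀⠀
⠂⠂⠂⠂⠂⠿
⠂⠂⠂⠂⠂⠿
⠂⠂⠂⣾⠂⠂
⠂⠂⠂⠂⠂⠿
⠿⠿⠿⠿⠿⠿

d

⠀⠀⠀⠀⠀⠀
⠂⠂⠂⠂⠿⠿
⠂⠂⠂⠂⠿⠿
⠂⠂⠂⣾⠂⠂
⠂⠂⠂⠂⠿⠂
⠿⠿⠿⠿⠿⠂

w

⠀⠀⠀⠀⠀⠀
⠀⠿⠿⠿⠿⠿
⠂⠂⠂⠂⠿⠿
⠂⠂⠂⣾⠿⠿
⠂⠂⠂⠂⠂⠂
⠂⠂⠂⠂⠿⠂

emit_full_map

⠀⠀⠿⠿⠿⠿⠿
⠂⠂⠂⠂⠂⠿⠿
⠂⠂⠂⠂⣾⠿⠿
⠂⠂⠂⠂⠂⠂⠂
⠂⠂⠂⠂⠂⠿⠂
⠿⠿⠿⠿⠿⠿⠂
⠿⠿⠿⠿⠿⠿⠿

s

⠀⠿⠿⠿⠿⠿
⠂⠂⠂⠂⠿⠿
⠂⠂⠂⠂⠿⠿
⠂⠂⠂⣾⠂⠂
⠂⠂⠂⠂⠿⠂
⠿⠿⠿⠿⠿⠂

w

⠀⠀⠀⠀⠀⠀
⠀⠿⠿⠿⠿⠿
⠂⠂⠂⠂⠿⠿
⠂⠂⠂⣾⠿⠿
⠂⠂⠂⠂⠂⠂
⠂⠂⠂⠂⠿⠂

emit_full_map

⠀⠀⠿⠿⠿⠿⠿
⠂⠂⠂⠂⠂⠿⠿
⠂⠂⠂⠂⣾⠿⠿
⠂⠂⠂⠂⠂⠂⠂
⠂⠂⠂⠂⠂⠿⠂
⠿⠿⠿⠿⠿⠿⠂
⠿⠿⠿⠿⠿⠿⠿


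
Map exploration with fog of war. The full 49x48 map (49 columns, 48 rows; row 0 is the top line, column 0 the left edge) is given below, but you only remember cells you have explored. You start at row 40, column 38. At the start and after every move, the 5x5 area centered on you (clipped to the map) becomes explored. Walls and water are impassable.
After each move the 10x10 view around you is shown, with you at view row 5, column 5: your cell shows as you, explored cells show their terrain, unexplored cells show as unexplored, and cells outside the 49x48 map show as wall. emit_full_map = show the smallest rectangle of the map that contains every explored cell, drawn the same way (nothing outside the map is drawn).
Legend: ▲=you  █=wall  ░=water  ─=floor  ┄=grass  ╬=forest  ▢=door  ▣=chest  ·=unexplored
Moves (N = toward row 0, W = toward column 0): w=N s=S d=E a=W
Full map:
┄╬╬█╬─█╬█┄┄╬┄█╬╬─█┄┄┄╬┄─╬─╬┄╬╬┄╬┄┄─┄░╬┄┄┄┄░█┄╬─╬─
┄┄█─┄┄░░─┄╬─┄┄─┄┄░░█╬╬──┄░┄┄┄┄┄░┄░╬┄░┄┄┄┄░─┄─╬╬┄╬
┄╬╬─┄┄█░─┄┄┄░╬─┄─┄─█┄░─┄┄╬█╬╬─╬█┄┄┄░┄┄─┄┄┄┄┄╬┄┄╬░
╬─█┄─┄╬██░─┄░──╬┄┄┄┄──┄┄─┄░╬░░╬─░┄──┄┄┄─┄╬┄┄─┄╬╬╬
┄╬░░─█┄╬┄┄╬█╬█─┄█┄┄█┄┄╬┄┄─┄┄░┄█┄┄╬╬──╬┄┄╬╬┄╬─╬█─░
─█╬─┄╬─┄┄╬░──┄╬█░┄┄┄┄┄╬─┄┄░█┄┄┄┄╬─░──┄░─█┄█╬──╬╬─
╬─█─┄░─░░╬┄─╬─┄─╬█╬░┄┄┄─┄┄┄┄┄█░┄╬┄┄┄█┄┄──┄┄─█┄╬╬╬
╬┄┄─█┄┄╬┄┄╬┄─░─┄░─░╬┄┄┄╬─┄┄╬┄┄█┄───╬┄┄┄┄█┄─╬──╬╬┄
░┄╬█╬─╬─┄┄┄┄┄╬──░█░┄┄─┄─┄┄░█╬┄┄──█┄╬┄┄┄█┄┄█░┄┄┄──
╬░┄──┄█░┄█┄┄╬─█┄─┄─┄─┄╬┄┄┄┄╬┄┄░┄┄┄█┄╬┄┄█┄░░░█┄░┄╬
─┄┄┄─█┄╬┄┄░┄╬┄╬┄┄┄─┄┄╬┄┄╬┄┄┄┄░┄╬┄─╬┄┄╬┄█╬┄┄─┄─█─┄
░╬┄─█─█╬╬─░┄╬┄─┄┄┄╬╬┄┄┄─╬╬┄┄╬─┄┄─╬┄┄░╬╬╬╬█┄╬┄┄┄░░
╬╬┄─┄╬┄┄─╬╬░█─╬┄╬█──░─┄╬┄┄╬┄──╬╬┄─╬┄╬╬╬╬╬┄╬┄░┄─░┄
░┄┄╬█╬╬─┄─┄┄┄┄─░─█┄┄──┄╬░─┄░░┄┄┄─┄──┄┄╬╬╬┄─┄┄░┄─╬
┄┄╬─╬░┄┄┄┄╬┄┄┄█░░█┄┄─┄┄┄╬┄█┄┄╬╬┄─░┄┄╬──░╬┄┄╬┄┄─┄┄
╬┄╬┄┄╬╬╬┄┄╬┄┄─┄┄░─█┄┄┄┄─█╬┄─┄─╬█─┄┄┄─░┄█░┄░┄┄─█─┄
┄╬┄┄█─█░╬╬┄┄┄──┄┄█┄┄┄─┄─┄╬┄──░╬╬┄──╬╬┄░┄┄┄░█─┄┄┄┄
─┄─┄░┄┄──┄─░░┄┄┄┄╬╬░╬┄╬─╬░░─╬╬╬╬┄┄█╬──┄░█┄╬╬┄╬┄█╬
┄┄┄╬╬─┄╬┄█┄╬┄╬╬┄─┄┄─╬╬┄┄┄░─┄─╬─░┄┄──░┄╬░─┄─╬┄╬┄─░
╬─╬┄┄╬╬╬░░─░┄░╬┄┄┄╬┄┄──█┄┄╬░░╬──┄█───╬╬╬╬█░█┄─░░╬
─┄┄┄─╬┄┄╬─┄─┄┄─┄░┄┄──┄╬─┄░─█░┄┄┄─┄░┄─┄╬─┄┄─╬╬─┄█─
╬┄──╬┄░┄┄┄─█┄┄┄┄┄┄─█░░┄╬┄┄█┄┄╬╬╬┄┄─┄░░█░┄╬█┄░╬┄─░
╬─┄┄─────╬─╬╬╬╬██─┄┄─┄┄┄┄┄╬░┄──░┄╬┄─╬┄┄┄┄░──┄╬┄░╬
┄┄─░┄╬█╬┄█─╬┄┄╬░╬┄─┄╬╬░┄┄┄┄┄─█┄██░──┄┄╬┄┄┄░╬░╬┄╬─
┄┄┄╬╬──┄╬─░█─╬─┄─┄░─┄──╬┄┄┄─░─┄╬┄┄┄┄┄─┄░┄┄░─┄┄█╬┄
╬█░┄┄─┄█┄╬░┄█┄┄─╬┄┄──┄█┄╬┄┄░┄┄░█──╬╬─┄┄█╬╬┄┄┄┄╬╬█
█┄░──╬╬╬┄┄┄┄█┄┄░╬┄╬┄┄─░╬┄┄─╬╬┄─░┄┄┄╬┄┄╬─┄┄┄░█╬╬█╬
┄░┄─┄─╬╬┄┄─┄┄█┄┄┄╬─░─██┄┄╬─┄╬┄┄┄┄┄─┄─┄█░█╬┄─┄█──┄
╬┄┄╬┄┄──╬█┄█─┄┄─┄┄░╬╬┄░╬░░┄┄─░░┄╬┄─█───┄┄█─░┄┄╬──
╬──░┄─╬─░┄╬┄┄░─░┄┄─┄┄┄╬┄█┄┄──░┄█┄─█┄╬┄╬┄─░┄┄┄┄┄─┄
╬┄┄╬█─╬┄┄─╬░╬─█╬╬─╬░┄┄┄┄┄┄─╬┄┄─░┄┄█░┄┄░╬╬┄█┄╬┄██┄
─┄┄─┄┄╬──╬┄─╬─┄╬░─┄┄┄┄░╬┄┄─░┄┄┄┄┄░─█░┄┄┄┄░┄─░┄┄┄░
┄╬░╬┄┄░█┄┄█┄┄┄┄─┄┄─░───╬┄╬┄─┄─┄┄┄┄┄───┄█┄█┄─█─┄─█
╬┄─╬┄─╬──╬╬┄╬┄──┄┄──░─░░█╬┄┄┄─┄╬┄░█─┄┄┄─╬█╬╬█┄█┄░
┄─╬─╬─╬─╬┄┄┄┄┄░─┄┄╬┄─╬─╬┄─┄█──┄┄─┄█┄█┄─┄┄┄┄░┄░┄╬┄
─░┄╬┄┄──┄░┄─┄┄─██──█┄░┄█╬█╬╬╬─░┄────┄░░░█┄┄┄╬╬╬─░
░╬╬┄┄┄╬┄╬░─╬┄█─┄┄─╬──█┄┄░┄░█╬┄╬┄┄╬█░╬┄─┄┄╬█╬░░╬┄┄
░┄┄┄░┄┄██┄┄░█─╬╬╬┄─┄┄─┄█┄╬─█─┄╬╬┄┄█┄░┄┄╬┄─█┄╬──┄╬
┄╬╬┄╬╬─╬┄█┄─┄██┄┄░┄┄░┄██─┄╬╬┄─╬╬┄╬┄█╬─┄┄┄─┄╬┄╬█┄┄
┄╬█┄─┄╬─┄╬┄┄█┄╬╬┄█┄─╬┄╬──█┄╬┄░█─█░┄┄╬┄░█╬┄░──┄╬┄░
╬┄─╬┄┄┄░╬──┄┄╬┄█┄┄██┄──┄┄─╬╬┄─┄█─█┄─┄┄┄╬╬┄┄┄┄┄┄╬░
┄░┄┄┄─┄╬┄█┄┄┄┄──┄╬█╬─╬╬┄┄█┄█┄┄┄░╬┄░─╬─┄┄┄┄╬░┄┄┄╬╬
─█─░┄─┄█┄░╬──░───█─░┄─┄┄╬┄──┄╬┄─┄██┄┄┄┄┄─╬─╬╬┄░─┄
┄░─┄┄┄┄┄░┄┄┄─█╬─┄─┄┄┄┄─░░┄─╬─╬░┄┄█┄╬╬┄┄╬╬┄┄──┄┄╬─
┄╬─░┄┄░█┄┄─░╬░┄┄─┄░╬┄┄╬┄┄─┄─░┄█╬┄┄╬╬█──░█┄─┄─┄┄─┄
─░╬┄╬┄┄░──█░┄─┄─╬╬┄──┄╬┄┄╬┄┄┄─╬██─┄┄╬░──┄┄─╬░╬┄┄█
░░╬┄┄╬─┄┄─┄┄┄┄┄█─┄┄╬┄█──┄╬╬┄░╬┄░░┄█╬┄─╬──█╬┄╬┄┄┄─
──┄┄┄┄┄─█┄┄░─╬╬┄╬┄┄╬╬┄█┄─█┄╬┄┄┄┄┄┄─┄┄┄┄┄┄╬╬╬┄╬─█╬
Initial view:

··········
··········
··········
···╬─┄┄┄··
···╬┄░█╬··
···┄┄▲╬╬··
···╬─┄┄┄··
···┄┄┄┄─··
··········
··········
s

··········
··········
···╬─┄┄┄··
···╬┄░█╬··
···┄┄┄╬╬··
···╬─▲┄┄··
···┄┄┄┄─··
···╬┄┄╬╬··
··········
··········

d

··········
··········
··╬─┄┄┄···
··╬┄░█╬┄··
··┄┄┄╬╬┄··
··╬─┄▲┄┄··
··┄┄┄┄─╬··
··╬┄┄╬╬┄··
··········
··········

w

··········
··········
··········
··╬─┄┄┄─··
··╬┄░█╬┄··
··┄┄┄▲╬┄··
··╬─┄┄┄┄··
··┄┄┄┄─╬··
··╬┄┄╬╬┄··
··········

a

··········
··········
··········
···╬─┄┄┄─·
···╬┄░█╬┄·
···┄┄▲╬╬┄·
···╬─┄┄┄┄·
···┄┄┄┄─╬·
···╬┄┄╬╬┄·
··········

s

··········
··········
···╬─┄┄┄─·
···╬┄░█╬┄·
···┄┄┄╬╬┄·
···╬─▲┄┄┄·
···┄┄┄┄─╬·
···╬┄┄╬╬┄·
··········
··········

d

··········
··········
··╬─┄┄┄─··
··╬┄░█╬┄··
··┄┄┄╬╬┄··
··╬─┄▲┄┄··
··┄┄┄┄─╬··
··╬┄┄╬╬┄··
··········
··········

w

··········
··········
··········
··╬─┄┄┄─··
··╬┄░█╬┄··
··┄┄┄▲╬┄··
··╬─┄┄┄┄··
··┄┄┄┄─╬··
··╬┄┄╬╬┄··
··········

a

··········
··········
··········
···╬─┄┄┄─·
···╬┄░█╬┄·
···┄┄▲╬╬┄·
···╬─┄┄┄┄·
···┄┄┄┄─╬·
···╬┄┄╬╬┄·
··········

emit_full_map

╬─┄┄┄─
╬┄░█╬┄
┄┄▲╬╬┄
╬─┄┄┄┄
┄┄┄┄─╬
╬┄┄╬╬┄

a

··········
··········
··········
···█╬─┄┄┄─
···┄╬┄░█╬┄
···─┄▲┄╬╬┄
···─╬─┄┄┄┄
···┄┄┄┄┄─╬
····╬┄┄╬╬┄
··········

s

··········
··········
···█╬─┄┄┄─
···┄╬┄░█╬┄
···─┄┄┄╬╬┄
···─╬▲┄┄┄┄
···┄┄┄┄┄─╬
···╬╬┄┄╬╬┄
··········
··········

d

··········
··········
··█╬─┄┄┄─·
··┄╬┄░█╬┄·
··─┄┄┄╬╬┄·
··─╬─▲┄┄┄·
··┄┄┄┄┄─╬·
··╬╬┄┄╬╬┄·
··········
··········

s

··········
··█╬─┄┄┄─·
··┄╬┄░█╬┄·
··─┄┄┄╬╬┄·
··─╬─┄┄┄┄·
··┄┄┄▲┄─╬·
··╬╬┄┄╬╬┄·
···█──░█··
··········
··········

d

··········
·█╬─┄┄┄─··
·┄╬┄░█╬┄··
·─┄┄┄╬╬┄··
·─╬─┄┄┄┄··
·┄┄┄┄▲─╬··
·╬╬┄┄╬╬┄··
··█──░█┄··
··········
··········

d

··········
█╬─┄┄┄─···
┄╬┄░█╬┄···
─┄┄┄╬╬┄┄··
─╬─┄┄┄┄╬··
┄┄┄┄┄▲╬─··
╬╬┄┄╬╬┄┄··
·█──░█┄─··
··········
··········

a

··········
·█╬─┄┄┄─··
·┄╬┄░█╬┄··
·─┄┄┄╬╬┄┄·
·─╬─┄┄┄┄╬·
·┄┄┄┄▲─╬─·
·╬╬┄┄╬╬┄┄·
··█──░█┄─·
··········
··········

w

··········
··········
·█╬─┄┄┄─··
·┄╬┄░█╬┄··
·─┄┄┄╬╬┄┄·
·─╬─┄▲┄┄╬·
·┄┄┄┄┄─╬─·
·╬╬┄┄╬╬┄┄·
··█──░█┄─·
··········

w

··········
··········
··········
·█╬─┄┄┄─··
·┄╬┄░█╬┄··
·─┄┄┄▲╬┄┄·
·─╬─┄┄┄┄╬·
·┄┄┄┄┄─╬─·
·╬╬┄┄╬╬┄┄·
··█──░█┄─·

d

··········
··········
··········
█╬─┄┄┄─┄··
┄╬┄░█╬┄░··
─┄┄┄╬▲┄┄··
─╬─┄┄┄┄╬··
┄┄┄┄┄─╬─··
╬╬┄┄╬╬┄┄··
·█──░█┄─··

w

··········
··········
··········
···┄╬┄─█··
█╬─┄┄┄─┄··
┄╬┄░█▲┄░··
─┄┄┄╬╬┄┄··
─╬─┄┄┄┄╬··
┄┄┄┄┄─╬─··
╬╬┄┄╬╬┄┄··

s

··········
··········
···┄╬┄─█··
█╬─┄┄┄─┄··
┄╬┄░█╬┄░··
─┄┄┄╬▲┄┄··
─╬─┄┄┄┄╬··
┄┄┄┄┄─╬─··
╬╬┄┄╬╬┄┄··
·█──░█┄─··

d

··········
··········
··┄╬┄─█···
╬─┄┄┄─┄╬··
╬┄░█╬┄░─··
┄┄┄╬╬▲┄┄··
╬─┄┄┄┄╬░··
┄┄┄┄─╬─╬··
╬┄┄╬╬┄┄···
█──░█┄─···

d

··········
··········
·┄╬┄─█····
─┄┄┄─┄╬┄··
┄░█╬┄░──··
┄┄╬╬┄▲┄┄··
─┄┄┄┄╬░┄··
┄┄┄─╬─╬╬··
┄┄╬╬┄┄····
──░█┄─····

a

··········
··········
··┄╬┄─█···
╬─┄┄┄─┄╬┄·
╬┄░█╬┄░──·
┄┄┄╬╬▲┄┄┄·
╬─┄┄┄┄╬░┄·
┄┄┄┄─╬─╬╬·
╬┄┄╬╬┄┄···
█──░█┄─···

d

··········
··········
·┄╬┄─█····
─┄┄┄─┄╬┄··
┄░█╬┄░──··
┄┄╬╬┄▲┄┄··
─┄┄┄┄╬░┄··
┄┄┄─╬─╬╬··
┄┄╬╬┄┄····
──░█┄─····

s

··········
·┄╬┄─█····
─┄┄┄─┄╬┄··
┄░█╬┄░──··
┄┄╬╬┄┄┄┄··
─┄┄┄┄▲░┄··
┄┄┄─╬─╬╬··
┄┄╬╬┄┄──··
──░█┄─····
··········

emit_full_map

···┄╬┄─█··
█╬─┄┄┄─┄╬┄
┄╬┄░█╬┄░──
─┄┄┄╬╬┄┄┄┄
─╬─┄┄┄┄▲░┄
┄┄┄┄┄─╬─╬╬
╬╬┄┄╬╬┄┄──
·█──░█┄─··
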